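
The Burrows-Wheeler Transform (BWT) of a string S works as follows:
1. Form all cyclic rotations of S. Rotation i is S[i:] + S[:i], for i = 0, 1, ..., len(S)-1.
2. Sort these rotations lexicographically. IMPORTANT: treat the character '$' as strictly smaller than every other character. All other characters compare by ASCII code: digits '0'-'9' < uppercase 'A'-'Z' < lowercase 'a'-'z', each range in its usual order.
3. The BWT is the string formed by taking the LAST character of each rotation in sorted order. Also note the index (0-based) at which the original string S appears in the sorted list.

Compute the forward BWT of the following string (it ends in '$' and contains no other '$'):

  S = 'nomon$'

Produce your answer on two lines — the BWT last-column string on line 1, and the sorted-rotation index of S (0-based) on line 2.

All 6 rotations (rotation i = S[i:]+S[:i]):
  rot[0] = nomon$
  rot[1] = omon$n
  rot[2] = mon$no
  rot[3] = on$nom
  rot[4] = n$nomo
  rot[5] = $nomon
Sorted (with $ < everything):
  sorted[0] = $nomon  (last char: 'n')
  sorted[1] = mon$no  (last char: 'o')
  sorted[2] = n$nomo  (last char: 'o')
  sorted[3] = nomon$  (last char: '$')
  sorted[4] = omon$n  (last char: 'n')
  sorted[5] = on$nom  (last char: 'm')
Last column: noo$nm
Original string S is at sorted index 3

Answer: noo$nm
3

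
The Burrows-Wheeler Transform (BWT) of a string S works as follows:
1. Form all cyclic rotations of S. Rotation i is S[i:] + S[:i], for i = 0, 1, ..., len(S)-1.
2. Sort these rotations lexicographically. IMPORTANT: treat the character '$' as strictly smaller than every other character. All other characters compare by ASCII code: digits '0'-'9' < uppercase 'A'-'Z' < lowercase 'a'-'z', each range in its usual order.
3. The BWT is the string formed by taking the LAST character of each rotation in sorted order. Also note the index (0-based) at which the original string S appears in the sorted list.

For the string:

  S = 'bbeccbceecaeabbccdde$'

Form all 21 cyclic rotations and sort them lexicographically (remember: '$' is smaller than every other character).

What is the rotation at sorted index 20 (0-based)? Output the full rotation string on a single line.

All 21 rotations (rotation i = S[i:]+S[:i]):
  rot[0] = bbeccbceecaeabbccdde$
  rot[1] = beccbceecaeabbccdde$b
  rot[2] = eccbceecaeabbccdde$bb
  rot[3] = ccbceecaeabbccdde$bbe
  rot[4] = cbceecaeabbccdde$bbec
  rot[5] = bceecaeabbccdde$bbecc
  rot[6] = ceecaeabbccdde$bbeccb
  rot[7] = eecaeabbccdde$bbeccbc
  rot[8] = ecaeabbccdde$bbeccbce
  rot[9] = caeabbccdde$bbeccbcee
  rot[10] = aeabbccdde$bbeccbceec
  rot[11] = eabbccdde$bbeccbceeca
  rot[12] = abbccdde$bbeccbceecae
  rot[13] = bbccdde$bbeccbceecaea
  rot[14] = bccdde$bbeccbceecaeab
  rot[15] = ccdde$bbeccbceecaeabb
  rot[16] = cdde$bbeccbceecaeabbc
  rot[17] = dde$bbeccbceecaeabbcc
  rot[18] = de$bbeccbceecaeabbccd
  rot[19] = e$bbeccbceecaeabbccdd
  rot[20] = $bbeccbceecaeabbccdde
Sorted (with $ < everything):
  sorted[0] = $bbeccbceecaeabbccdde
  sorted[1] = abbccdde$bbeccbceecae
  sorted[2] = aeabbccdde$bbeccbceec
  sorted[3] = bbccdde$bbeccbceecaea
  sorted[4] = bbeccbceecaeabbccdde$
  sorted[5] = bccdde$bbeccbceecaeab
  sorted[6] = bceecaeabbccdde$bbecc
  sorted[7] = beccbceecaeabbccdde$b
  sorted[8] = caeabbccdde$bbeccbcee
  sorted[9] = cbceecaeabbccdde$bbec
  sorted[10] = ccbceecaeabbccdde$bbe
  sorted[11] = ccdde$bbeccbceecaeabb
  sorted[12] = cdde$bbeccbceecaeabbc
  sorted[13] = ceecaeabbccdde$bbeccb
  sorted[14] = dde$bbeccbceecaeabbcc
  sorted[15] = de$bbeccbceecaeabbccd
  sorted[16] = e$bbeccbceecaeabbccdd
  sorted[17] = eabbccdde$bbeccbceeca
  sorted[18] = ecaeabbccdde$bbeccbce
  sorted[19] = eccbceecaeabbccdde$bb
  sorted[20] = eecaeabbccdde$bbeccbc
sorted[20] = eecaeabbccdde$bbeccbc

Answer: eecaeabbccdde$bbeccbc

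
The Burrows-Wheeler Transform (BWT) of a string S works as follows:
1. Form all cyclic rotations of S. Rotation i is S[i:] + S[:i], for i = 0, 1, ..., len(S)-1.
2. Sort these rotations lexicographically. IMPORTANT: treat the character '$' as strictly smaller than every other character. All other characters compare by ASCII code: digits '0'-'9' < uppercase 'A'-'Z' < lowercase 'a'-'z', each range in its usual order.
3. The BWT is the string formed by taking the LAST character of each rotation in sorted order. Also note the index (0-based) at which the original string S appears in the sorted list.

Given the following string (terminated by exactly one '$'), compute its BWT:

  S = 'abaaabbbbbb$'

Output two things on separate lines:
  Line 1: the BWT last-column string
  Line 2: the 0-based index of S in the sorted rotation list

Answer: bba$ababbbba
3

Derivation:
All 12 rotations (rotation i = S[i:]+S[:i]):
  rot[0] = abaaabbbbbb$
  rot[1] = baaabbbbbb$a
  rot[2] = aaabbbbbb$ab
  rot[3] = aabbbbbb$aba
  rot[4] = abbbbbb$abaa
  rot[5] = bbbbbb$abaaa
  rot[6] = bbbbb$abaaab
  rot[7] = bbbb$abaaabb
  rot[8] = bbb$abaaabbb
  rot[9] = bb$abaaabbbb
  rot[10] = b$abaaabbbbb
  rot[11] = $abaaabbbbbb
Sorted (with $ < everything):
  sorted[0] = $abaaabbbbbb  (last char: 'b')
  sorted[1] = aaabbbbbb$ab  (last char: 'b')
  sorted[2] = aabbbbbb$aba  (last char: 'a')
  sorted[3] = abaaabbbbbb$  (last char: '$')
  sorted[4] = abbbbbb$abaa  (last char: 'a')
  sorted[5] = b$abaaabbbbb  (last char: 'b')
  sorted[6] = baaabbbbbb$a  (last char: 'a')
  sorted[7] = bb$abaaabbbb  (last char: 'b')
  sorted[8] = bbb$abaaabbb  (last char: 'b')
  sorted[9] = bbbb$abaaabb  (last char: 'b')
  sorted[10] = bbbbb$abaaab  (last char: 'b')
  sorted[11] = bbbbbb$abaaa  (last char: 'a')
Last column: bba$ababbbba
Original string S is at sorted index 3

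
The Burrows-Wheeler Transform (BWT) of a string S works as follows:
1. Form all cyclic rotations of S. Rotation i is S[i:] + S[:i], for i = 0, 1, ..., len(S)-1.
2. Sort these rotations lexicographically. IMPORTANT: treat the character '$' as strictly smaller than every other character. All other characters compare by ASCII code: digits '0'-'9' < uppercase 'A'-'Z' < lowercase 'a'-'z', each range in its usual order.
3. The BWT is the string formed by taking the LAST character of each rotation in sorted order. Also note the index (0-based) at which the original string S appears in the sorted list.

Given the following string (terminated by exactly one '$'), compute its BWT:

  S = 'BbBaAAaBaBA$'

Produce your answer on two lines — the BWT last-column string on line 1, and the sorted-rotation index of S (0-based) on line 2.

All 12 rotations (rotation i = S[i:]+S[:i]):
  rot[0] = BbBaAAaBaBA$
  rot[1] = bBaAAaBaBA$B
  rot[2] = BaAAaBaBA$Bb
  rot[3] = aAAaBaBA$BbB
  rot[4] = AAaBaBA$BbBa
  rot[5] = AaBaBA$BbBaA
  rot[6] = aBaBA$BbBaAA
  rot[7] = BaBA$BbBaAAa
  rot[8] = aBA$BbBaAAaB
  rot[9] = BA$BbBaAAaBa
  rot[10] = A$BbBaAAaBaB
  rot[11] = $BbBaAAaBaBA
Sorted (with $ < everything):
  sorted[0] = $BbBaAAaBaBA  (last char: 'A')
  sorted[1] = A$BbBaAAaBaB  (last char: 'B')
  sorted[2] = AAaBaBA$BbBa  (last char: 'a')
  sorted[3] = AaBaBA$BbBaA  (last char: 'A')
  sorted[4] = BA$BbBaAAaBa  (last char: 'a')
  sorted[5] = BaAAaBaBA$Bb  (last char: 'b')
  sorted[6] = BaBA$BbBaAAa  (last char: 'a')
  sorted[7] = BbBaAAaBaBA$  (last char: '$')
  sorted[8] = aAAaBaBA$BbB  (last char: 'B')
  sorted[9] = aBA$BbBaAAaB  (last char: 'B')
  sorted[10] = aBaBA$BbBaAA  (last char: 'A')
  sorted[11] = bBaAAaBaBA$B  (last char: 'B')
Last column: ABaAaba$BBAB
Original string S is at sorted index 7

Answer: ABaAaba$BBAB
7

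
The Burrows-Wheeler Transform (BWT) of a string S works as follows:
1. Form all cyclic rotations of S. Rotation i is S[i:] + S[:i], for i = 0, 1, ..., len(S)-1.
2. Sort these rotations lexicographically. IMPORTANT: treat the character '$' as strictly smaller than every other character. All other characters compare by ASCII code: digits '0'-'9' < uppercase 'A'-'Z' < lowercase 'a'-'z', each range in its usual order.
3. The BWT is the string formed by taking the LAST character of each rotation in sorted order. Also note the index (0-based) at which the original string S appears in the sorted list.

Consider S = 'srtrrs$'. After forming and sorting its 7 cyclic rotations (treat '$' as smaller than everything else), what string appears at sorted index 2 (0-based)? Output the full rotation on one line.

Answer: rs$srtr

Derivation:
All 7 rotations (rotation i = S[i:]+S[:i]):
  rot[0] = srtrrs$
  rot[1] = rtrrs$s
  rot[2] = trrs$sr
  rot[3] = rrs$srt
  rot[4] = rs$srtr
  rot[5] = s$srtrr
  rot[6] = $srtrrs
Sorted (with $ < everything):
  sorted[0] = $srtrrs
  sorted[1] = rrs$srt
  sorted[2] = rs$srtr
  sorted[3] = rtrrs$s
  sorted[4] = s$srtrr
  sorted[5] = srtrrs$
  sorted[6] = trrs$sr
sorted[2] = rs$srtr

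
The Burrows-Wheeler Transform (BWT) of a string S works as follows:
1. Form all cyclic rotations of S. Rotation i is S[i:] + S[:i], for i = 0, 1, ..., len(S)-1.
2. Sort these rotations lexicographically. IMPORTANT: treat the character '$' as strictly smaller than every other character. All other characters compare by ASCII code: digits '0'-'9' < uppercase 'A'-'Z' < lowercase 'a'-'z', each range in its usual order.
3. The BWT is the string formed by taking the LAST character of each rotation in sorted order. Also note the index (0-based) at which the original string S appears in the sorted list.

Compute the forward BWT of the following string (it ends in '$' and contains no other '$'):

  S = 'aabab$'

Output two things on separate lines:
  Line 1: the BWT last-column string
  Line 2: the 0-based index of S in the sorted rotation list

All 6 rotations (rotation i = S[i:]+S[:i]):
  rot[0] = aabab$
  rot[1] = abab$a
  rot[2] = bab$aa
  rot[3] = ab$aab
  rot[4] = b$aaba
  rot[5] = $aabab
Sorted (with $ < everything):
  sorted[0] = $aabab  (last char: 'b')
  sorted[1] = aabab$  (last char: '$')
  sorted[2] = ab$aab  (last char: 'b')
  sorted[3] = abab$a  (last char: 'a')
  sorted[4] = b$aaba  (last char: 'a')
  sorted[5] = bab$aa  (last char: 'a')
Last column: b$baaa
Original string S is at sorted index 1

Answer: b$baaa
1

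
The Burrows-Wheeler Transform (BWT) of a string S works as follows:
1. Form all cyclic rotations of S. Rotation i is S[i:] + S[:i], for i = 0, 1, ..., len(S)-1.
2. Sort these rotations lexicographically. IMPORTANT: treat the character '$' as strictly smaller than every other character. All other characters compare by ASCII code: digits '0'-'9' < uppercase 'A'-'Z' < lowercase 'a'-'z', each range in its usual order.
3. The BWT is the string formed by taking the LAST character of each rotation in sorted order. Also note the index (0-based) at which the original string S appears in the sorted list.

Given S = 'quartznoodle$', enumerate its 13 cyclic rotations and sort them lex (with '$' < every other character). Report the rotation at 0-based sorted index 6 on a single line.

All 13 rotations (rotation i = S[i:]+S[:i]):
  rot[0] = quartznoodle$
  rot[1] = uartznoodle$q
  rot[2] = artznoodle$qu
  rot[3] = rtznoodle$qua
  rot[4] = tznoodle$quar
  rot[5] = znoodle$quart
  rot[6] = noodle$quartz
  rot[7] = oodle$quartzn
  rot[8] = odle$quartzno
  rot[9] = dle$quartznoo
  rot[10] = le$quartznood
  rot[11] = e$quartznoodl
  rot[12] = $quartznoodle
Sorted (with $ < everything):
  sorted[0] = $quartznoodle
  sorted[1] = artznoodle$qu
  sorted[2] = dle$quartznoo
  sorted[3] = e$quartznoodl
  sorted[4] = le$quartznood
  sorted[5] = noodle$quartz
  sorted[6] = odle$quartzno
  sorted[7] = oodle$quartzn
  sorted[8] = quartznoodle$
  sorted[9] = rtznoodle$qua
  sorted[10] = tznoodle$quar
  sorted[11] = uartznoodle$q
  sorted[12] = znoodle$quart
sorted[6] = odle$quartzno

Answer: odle$quartzno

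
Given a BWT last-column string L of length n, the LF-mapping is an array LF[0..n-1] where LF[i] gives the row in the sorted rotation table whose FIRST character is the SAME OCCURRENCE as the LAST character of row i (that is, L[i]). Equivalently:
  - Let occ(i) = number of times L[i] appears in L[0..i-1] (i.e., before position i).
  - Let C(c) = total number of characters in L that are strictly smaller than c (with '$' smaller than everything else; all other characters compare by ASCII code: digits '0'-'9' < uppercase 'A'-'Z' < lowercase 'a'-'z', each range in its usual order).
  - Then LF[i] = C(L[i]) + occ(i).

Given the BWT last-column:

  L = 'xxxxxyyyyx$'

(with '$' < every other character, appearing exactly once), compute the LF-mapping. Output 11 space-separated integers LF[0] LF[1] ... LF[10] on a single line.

Answer: 1 2 3 4 5 7 8 9 10 6 0

Derivation:
Char counts: '$':1, 'x':6, 'y':4
C (first-col start): C('$')=0, C('x')=1, C('y')=7
L[0]='x': occ=0, LF[0]=C('x')+0=1+0=1
L[1]='x': occ=1, LF[1]=C('x')+1=1+1=2
L[2]='x': occ=2, LF[2]=C('x')+2=1+2=3
L[3]='x': occ=3, LF[3]=C('x')+3=1+3=4
L[4]='x': occ=4, LF[4]=C('x')+4=1+4=5
L[5]='y': occ=0, LF[5]=C('y')+0=7+0=7
L[6]='y': occ=1, LF[6]=C('y')+1=7+1=8
L[7]='y': occ=2, LF[7]=C('y')+2=7+2=9
L[8]='y': occ=3, LF[8]=C('y')+3=7+3=10
L[9]='x': occ=5, LF[9]=C('x')+5=1+5=6
L[10]='$': occ=0, LF[10]=C('$')+0=0+0=0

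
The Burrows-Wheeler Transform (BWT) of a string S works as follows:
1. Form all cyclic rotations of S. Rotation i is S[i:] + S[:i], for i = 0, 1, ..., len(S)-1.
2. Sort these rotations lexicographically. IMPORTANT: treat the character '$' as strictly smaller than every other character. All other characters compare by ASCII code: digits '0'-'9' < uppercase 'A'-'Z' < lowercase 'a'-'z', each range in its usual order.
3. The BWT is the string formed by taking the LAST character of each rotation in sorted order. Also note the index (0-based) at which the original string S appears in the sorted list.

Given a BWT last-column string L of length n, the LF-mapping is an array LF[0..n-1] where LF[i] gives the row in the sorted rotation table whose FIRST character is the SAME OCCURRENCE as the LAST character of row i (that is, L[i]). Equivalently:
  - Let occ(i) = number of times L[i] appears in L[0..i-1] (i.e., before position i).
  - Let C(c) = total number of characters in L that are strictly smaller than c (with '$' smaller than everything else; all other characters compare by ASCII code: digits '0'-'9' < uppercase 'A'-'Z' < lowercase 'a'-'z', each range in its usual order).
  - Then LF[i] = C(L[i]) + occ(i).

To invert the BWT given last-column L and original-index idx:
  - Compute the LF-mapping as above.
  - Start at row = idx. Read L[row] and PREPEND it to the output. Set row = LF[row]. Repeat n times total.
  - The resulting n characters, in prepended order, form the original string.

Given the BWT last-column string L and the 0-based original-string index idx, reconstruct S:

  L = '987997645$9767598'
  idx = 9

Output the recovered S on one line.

Answer: 7959675789984769$

Derivation:
LF mapping: 12 10 6 13 14 7 4 1 2 0 15 8 5 9 3 16 11
Walk LF starting at row 9, prepending L[row]:
  step 1: row=9, L[9]='$', prepend. Next row=LF[9]=0
  step 2: row=0, L[0]='9', prepend. Next row=LF[0]=12
  step 3: row=12, L[12]='6', prepend. Next row=LF[12]=5
  step 4: row=5, L[5]='7', prepend. Next row=LF[5]=7
  step 5: row=7, L[7]='4', prepend. Next row=LF[7]=1
  step 6: row=1, L[1]='8', prepend. Next row=LF[1]=10
  step 7: row=10, L[10]='9', prepend. Next row=LF[10]=15
  step 8: row=15, L[15]='9', prepend. Next row=LF[15]=16
  step 9: row=16, L[16]='8', prepend. Next row=LF[16]=11
  step 10: row=11, L[11]='7', prepend. Next row=LF[11]=8
  step 11: row=8, L[8]='5', prepend. Next row=LF[8]=2
  step 12: row=2, L[2]='7', prepend. Next row=LF[2]=6
  step 13: row=6, L[6]='6', prepend. Next row=LF[6]=4
  step 14: row=4, L[4]='9', prepend. Next row=LF[4]=14
  step 15: row=14, L[14]='5', prepend. Next row=LF[14]=3
  step 16: row=3, L[3]='9', prepend. Next row=LF[3]=13
  step 17: row=13, L[13]='7', prepend. Next row=LF[13]=9
Reversed output: 7959675789984769$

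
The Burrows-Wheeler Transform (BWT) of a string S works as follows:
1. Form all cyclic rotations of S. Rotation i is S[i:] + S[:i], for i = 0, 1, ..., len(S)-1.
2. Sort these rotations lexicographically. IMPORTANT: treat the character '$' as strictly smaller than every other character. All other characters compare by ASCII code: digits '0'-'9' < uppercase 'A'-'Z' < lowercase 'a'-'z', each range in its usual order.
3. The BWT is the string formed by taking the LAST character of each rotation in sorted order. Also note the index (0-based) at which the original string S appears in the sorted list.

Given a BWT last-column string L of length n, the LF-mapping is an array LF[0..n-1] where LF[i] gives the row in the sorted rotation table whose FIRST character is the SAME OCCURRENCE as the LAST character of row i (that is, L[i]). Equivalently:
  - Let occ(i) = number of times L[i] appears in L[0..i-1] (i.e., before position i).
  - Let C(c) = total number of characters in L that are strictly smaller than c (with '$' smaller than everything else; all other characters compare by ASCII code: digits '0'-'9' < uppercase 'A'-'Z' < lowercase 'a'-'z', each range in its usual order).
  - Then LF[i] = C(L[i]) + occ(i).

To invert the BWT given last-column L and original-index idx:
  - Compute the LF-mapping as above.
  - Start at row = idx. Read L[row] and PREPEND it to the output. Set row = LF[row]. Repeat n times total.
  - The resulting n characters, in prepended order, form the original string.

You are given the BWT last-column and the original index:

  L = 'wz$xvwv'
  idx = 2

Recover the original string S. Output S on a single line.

LF mapping: 3 6 0 5 1 4 2
Walk LF starting at row 2, prepending L[row]:
  step 1: row=2, L[2]='$', prepend. Next row=LF[2]=0
  step 2: row=0, L[0]='w', prepend. Next row=LF[0]=3
  step 3: row=3, L[3]='x', prepend. Next row=LF[3]=5
  step 4: row=5, L[5]='w', prepend. Next row=LF[5]=4
  step 5: row=4, L[4]='v', prepend. Next row=LF[4]=1
  step 6: row=1, L[1]='z', prepend. Next row=LF[1]=6
  step 7: row=6, L[6]='v', prepend. Next row=LF[6]=2
Reversed output: vzvwxw$

Answer: vzvwxw$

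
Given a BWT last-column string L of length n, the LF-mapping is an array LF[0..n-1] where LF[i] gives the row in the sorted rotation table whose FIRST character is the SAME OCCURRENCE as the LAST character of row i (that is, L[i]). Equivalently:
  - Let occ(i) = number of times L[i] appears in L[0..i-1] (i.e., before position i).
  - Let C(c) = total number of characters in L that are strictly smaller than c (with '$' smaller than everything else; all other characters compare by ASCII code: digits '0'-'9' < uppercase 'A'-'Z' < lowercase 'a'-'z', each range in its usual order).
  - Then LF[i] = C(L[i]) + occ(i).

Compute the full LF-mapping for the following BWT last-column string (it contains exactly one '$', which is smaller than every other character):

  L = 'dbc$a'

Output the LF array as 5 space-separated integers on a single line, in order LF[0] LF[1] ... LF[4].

Answer: 4 2 3 0 1

Derivation:
Char counts: '$':1, 'a':1, 'b':1, 'c':1, 'd':1
C (first-col start): C('$')=0, C('a')=1, C('b')=2, C('c')=3, C('d')=4
L[0]='d': occ=0, LF[0]=C('d')+0=4+0=4
L[1]='b': occ=0, LF[1]=C('b')+0=2+0=2
L[2]='c': occ=0, LF[2]=C('c')+0=3+0=3
L[3]='$': occ=0, LF[3]=C('$')+0=0+0=0
L[4]='a': occ=0, LF[4]=C('a')+0=1+0=1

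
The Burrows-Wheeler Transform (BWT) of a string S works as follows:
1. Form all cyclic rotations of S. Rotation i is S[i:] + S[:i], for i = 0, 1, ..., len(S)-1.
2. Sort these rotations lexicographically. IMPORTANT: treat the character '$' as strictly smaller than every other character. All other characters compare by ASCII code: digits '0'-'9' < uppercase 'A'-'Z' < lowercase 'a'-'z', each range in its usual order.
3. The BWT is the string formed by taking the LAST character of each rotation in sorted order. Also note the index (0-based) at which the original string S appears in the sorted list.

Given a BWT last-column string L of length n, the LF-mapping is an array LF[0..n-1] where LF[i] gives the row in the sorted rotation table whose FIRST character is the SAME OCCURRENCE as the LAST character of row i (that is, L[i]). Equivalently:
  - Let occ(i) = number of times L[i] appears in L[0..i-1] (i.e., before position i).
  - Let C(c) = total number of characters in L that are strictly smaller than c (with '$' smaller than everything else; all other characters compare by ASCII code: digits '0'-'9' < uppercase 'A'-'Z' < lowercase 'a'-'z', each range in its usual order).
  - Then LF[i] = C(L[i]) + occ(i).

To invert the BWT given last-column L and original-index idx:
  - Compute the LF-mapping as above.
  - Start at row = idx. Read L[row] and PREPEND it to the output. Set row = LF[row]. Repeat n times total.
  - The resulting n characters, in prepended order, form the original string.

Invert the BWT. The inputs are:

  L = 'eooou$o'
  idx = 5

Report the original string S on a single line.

LF mapping: 1 2 3 4 6 0 5
Walk LF starting at row 5, prepending L[row]:
  step 1: row=5, L[5]='$', prepend. Next row=LF[5]=0
  step 2: row=0, L[0]='e', prepend. Next row=LF[0]=1
  step 3: row=1, L[1]='o', prepend. Next row=LF[1]=2
  step 4: row=2, L[2]='o', prepend. Next row=LF[2]=3
  step 5: row=3, L[3]='o', prepend. Next row=LF[3]=4
  step 6: row=4, L[4]='u', prepend. Next row=LF[4]=6
  step 7: row=6, L[6]='o', prepend. Next row=LF[6]=5
Reversed output: ouoooe$

Answer: ouoooe$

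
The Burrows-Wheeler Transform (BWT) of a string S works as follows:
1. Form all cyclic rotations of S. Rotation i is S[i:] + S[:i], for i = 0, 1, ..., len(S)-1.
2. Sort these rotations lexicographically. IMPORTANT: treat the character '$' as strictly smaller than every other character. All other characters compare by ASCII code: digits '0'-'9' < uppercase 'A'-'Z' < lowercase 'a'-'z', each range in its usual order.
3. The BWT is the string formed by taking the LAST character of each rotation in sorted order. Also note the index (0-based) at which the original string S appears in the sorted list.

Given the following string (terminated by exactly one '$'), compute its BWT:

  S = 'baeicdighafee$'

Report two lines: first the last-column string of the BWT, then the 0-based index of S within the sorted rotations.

Answer: ebh$icefaaiged
3

Derivation:
All 14 rotations (rotation i = S[i:]+S[:i]):
  rot[0] = baeicdighafee$
  rot[1] = aeicdighafee$b
  rot[2] = eicdighafee$ba
  rot[3] = icdighafee$bae
  rot[4] = cdighafee$baei
  rot[5] = dighafee$baeic
  rot[6] = ighafee$baeicd
  rot[7] = ghafee$baeicdi
  rot[8] = hafee$baeicdig
  rot[9] = afee$baeicdigh
  rot[10] = fee$baeicdigha
  rot[11] = ee$baeicdighaf
  rot[12] = e$baeicdighafe
  rot[13] = $baeicdighafee
Sorted (with $ < everything):
  sorted[0] = $baeicdighafee  (last char: 'e')
  sorted[1] = aeicdighafee$b  (last char: 'b')
  sorted[2] = afee$baeicdigh  (last char: 'h')
  sorted[3] = baeicdighafee$  (last char: '$')
  sorted[4] = cdighafee$baei  (last char: 'i')
  sorted[5] = dighafee$baeic  (last char: 'c')
  sorted[6] = e$baeicdighafe  (last char: 'e')
  sorted[7] = ee$baeicdighaf  (last char: 'f')
  sorted[8] = eicdighafee$ba  (last char: 'a')
  sorted[9] = fee$baeicdigha  (last char: 'a')
  sorted[10] = ghafee$baeicdi  (last char: 'i')
  sorted[11] = hafee$baeicdig  (last char: 'g')
  sorted[12] = icdighafee$bae  (last char: 'e')
  sorted[13] = ighafee$baeicd  (last char: 'd')
Last column: ebh$icefaaiged
Original string S is at sorted index 3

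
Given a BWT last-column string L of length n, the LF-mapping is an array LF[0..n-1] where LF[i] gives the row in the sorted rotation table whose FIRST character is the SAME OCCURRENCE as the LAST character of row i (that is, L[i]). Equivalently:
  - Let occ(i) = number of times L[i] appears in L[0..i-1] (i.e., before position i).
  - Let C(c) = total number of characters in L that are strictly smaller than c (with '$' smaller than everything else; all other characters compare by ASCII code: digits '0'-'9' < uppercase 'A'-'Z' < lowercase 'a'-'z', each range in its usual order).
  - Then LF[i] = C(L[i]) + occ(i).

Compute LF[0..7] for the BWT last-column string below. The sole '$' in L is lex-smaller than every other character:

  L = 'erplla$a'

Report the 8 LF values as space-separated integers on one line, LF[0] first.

Answer: 3 7 6 4 5 1 0 2

Derivation:
Char counts: '$':1, 'a':2, 'e':1, 'l':2, 'p':1, 'r':1
C (first-col start): C('$')=0, C('a')=1, C('e')=3, C('l')=4, C('p')=6, C('r')=7
L[0]='e': occ=0, LF[0]=C('e')+0=3+0=3
L[1]='r': occ=0, LF[1]=C('r')+0=7+0=7
L[2]='p': occ=0, LF[2]=C('p')+0=6+0=6
L[3]='l': occ=0, LF[3]=C('l')+0=4+0=4
L[4]='l': occ=1, LF[4]=C('l')+1=4+1=5
L[5]='a': occ=0, LF[5]=C('a')+0=1+0=1
L[6]='$': occ=0, LF[6]=C('$')+0=0+0=0
L[7]='a': occ=1, LF[7]=C('a')+1=1+1=2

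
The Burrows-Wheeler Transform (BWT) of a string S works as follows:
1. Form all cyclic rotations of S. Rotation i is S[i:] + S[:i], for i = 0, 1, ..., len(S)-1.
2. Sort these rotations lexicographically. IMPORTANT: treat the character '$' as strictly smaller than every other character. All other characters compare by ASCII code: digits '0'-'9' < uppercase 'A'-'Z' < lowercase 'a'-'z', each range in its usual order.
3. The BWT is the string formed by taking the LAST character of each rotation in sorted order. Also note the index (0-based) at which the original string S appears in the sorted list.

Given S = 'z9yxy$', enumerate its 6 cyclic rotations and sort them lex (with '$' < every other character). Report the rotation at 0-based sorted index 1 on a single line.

Answer: 9yxy$z

Derivation:
All 6 rotations (rotation i = S[i:]+S[:i]):
  rot[0] = z9yxy$
  rot[1] = 9yxy$z
  rot[2] = yxy$z9
  rot[3] = xy$z9y
  rot[4] = y$z9yx
  rot[5] = $z9yxy
Sorted (with $ < everything):
  sorted[0] = $z9yxy
  sorted[1] = 9yxy$z
  sorted[2] = xy$z9y
  sorted[3] = y$z9yx
  sorted[4] = yxy$z9
  sorted[5] = z9yxy$
sorted[1] = 9yxy$z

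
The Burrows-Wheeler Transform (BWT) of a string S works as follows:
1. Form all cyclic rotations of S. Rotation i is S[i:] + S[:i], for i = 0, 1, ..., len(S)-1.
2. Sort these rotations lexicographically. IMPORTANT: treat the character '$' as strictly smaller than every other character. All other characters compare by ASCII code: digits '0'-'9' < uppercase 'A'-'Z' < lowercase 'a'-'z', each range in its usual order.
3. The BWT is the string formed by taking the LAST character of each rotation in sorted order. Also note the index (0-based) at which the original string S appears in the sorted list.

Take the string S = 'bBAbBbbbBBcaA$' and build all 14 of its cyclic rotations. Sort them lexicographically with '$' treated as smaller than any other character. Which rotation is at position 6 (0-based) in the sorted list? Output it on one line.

All 14 rotations (rotation i = S[i:]+S[:i]):
  rot[0] = bBAbBbbbBBcaA$
  rot[1] = BAbBbbbBBcaA$b
  rot[2] = AbBbbbBBcaA$bB
  rot[3] = bBbbbBBcaA$bBA
  rot[4] = BbbbBBcaA$bBAb
  rot[5] = bbbBBcaA$bBAbB
  rot[6] = bbBBcaA$bBAbBb
  rot[7] = bBBcaA$bBAbBbb
  rot[8] = BBcaA$bBAbBbbb
  rot[9] = BcaA$bBAbBbbbB
  rot[10] = caA$bBAbBbbbBB
  rot[11] = aA$bBAbBbbbBBc
  rot[12] = A$bBAbBbbbBBca
  rot[13] = $bBAbBbbbBBcaA
Sorted (with $ < everything):
  sorted[0] = $bBAbBbbbBBcaA
  sorted[1] = A$bBAbBbbbBBca
  sorted[2] = AbBbbbBBcaA$bB
  sorted[3] = BAbBbbbBBcaA$b
  sorted[4] = BBcaA$bBAbBbbb
  sorted[5] = BbbbBBcaA$bBAb
  sorted[6] = BcaA$bBAbBbbbB
  sorted[7] = aA$bBAbBbbbBBc
  sorted[8] = bBAbBbbbBBcaA$
  sorted[9] = bBBcaA$bBAbBbb
  sorted[10] = bBbbbBBcaA$bBA
  sorted[11] = bbBBcaA$bBAbBb
  sorted[12] = bbbBBcaA$bBAbB
  sorted[13] = caA$bBAbBbbbBB
sorted[6] = BcaA$bBAbBbbbB

Answer: BcaA$bBAbBbbbB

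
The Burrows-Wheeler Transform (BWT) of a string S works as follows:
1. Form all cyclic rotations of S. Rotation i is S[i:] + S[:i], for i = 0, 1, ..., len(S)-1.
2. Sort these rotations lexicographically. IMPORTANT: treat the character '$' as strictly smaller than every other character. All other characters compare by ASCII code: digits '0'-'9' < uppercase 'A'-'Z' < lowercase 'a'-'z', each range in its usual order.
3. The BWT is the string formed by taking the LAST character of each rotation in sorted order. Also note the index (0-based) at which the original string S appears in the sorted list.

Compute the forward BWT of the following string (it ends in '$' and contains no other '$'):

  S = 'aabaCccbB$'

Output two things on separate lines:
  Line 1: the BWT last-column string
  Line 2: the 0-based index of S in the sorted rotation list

All 10 rotations (rotation i = S[i:]+S[:i]):
  rot[0] = aabaCccbB$
  rot[1] = abaCccbB$a
  rot[2] = baCccbB$aa
  rot[3] = aCccbB$aab
  rot[4] = CccbB$aaba
  rot[5] = ccbB$aabaC
  rot[6] = cbB$aabaCc
  rot[7] = bB$aabaCcc
  rot[8] = B$aabaCccb
  rot[9] = $aabaCccbB
Sorted (with $ < everything):
  sorted[0] = $aabaCccbB  (last char: 'B')
  sorted[1] = B$aabaCccb  (last char: 'b')
  sorted[2] = CccbB$aaba  (last char: 'a')
  sorted[3] = aCccbB$aab  (last char: 'b')
  sorted[4] = aabaCccbB$  (last char: '$')
  sorted[5] = abaCccbB$a  (last char: 'a')
  sorted[6] = bB$aabaCcc  (last char: 'c')
  sorted[7] = baCccbB$aa  (last char: 'a')
  sorted[8] = cbB$aabaCc  (last char: 'c')
  sorted[9] = ccbB$aabaC  (last char: 'C')
Last column: Bbab$acacC
Original string S is at sorted index 4

Answer: Bbab$acacC
4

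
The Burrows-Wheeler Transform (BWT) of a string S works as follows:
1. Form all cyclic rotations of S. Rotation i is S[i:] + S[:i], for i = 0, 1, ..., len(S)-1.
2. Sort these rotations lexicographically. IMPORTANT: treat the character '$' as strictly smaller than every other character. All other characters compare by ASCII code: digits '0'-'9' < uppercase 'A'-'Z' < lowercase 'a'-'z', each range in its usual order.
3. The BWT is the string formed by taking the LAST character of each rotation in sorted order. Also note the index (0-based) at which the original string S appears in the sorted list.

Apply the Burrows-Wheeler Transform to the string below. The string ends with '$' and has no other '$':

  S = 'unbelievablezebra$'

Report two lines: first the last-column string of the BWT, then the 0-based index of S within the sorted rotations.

All 18 rotations (rotation i = S[i:]+S[:i]):
  rot[0] = unbelievablezebra$
  rot[1] = nbelievablezebra$u
  rot[2] = believablezebra$un
  rot[3] = elievablezebra$unb
  rot[4] = lievablezebra$unbe
  rot[5] = ievablezebra$unbel
  rot[6] = evablezebra$unbeli
  rot[7] = vablezebra$unbelie
  rot[8] = ablezebra$unbeliev
  rot[9] = blezebra$unbelieva
  rot[10] = lezebra$unbelievab
  rot[11] = ezebra$unbelievabl
  rot[12] = zebra$unbelievable
  rot[13] = ebra$unbelievablez
  rot[14] = bra$unbelievableze
  rot[15] = ra$unbelievablezeb
  rot[16] = a$unbelievablezebr
  rot[17] = $unbelievablezebra
Sorted (with $ < everything):
  sorted[0] = $unbelievablezebra  (last char: 'a')
  sorted[1] = a$unbelievablezebr  (last char: 'r')
  sorted[2] = ablezebra$unbeliev  (last char: 'v')
  sorted[3] = believablezebra$un  (last char: 'n')
  sorted[4] = blezebra$unbelieva  (last char: 'a')
  sorted[5] = bra$unbelievableze  (last char: 'e')
  sorted[6] = ebra$unbelievablez  (last char: 'z')
  sorted[7] = elievablezebra$unb  (last char: 'b')
  sorted[8] = evablezebra$unbeli  (last char: 'i')
  sorted[9] = ezebra$unbelievabl  (last char: 'l')
  sorted[10] = ievablezebra$unbel  (last char: 'l')
  sorted[11] = lezebra$unbelievab  (last char: 'b')
  sorted[12] = lievablezebra$unbe  (last char: 'e')
  sorted[13] = nbelievablezebra$u  (last char: 'u')
  sorted[14] = ra$unbelievablezeb  (last char: 'b')
  sorted[15] = unbelievablezebra$  (last char: '$')
  sorted[16] = vablezebra$unbelie  (last char: 'e')
  sorted[17] = zebra$unbelievable  (last char: 'e')
Last column: arvnaezbillbeub$ee
Original string S is at sorted index 15

Answer: arvnaezbillbeub$ee
15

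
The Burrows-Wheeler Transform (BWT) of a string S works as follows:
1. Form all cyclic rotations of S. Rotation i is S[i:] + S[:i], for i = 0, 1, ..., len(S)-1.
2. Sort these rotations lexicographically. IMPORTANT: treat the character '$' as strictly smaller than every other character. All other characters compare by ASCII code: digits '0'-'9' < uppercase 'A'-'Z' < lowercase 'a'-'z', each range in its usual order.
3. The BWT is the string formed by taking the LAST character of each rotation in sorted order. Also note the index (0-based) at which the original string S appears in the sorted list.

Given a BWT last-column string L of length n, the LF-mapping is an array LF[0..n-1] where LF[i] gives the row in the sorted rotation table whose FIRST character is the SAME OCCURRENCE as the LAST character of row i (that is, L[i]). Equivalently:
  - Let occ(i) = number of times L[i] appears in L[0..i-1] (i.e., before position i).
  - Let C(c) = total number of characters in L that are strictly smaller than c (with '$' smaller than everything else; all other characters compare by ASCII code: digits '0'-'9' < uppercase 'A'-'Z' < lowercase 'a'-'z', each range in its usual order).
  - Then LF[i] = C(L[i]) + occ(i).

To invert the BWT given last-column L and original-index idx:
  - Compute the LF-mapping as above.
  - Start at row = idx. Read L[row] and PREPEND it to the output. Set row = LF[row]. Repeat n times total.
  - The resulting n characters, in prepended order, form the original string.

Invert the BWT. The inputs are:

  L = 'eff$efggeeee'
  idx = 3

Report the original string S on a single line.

Answer: efeefegegfe$

Derivation:
LF mapping: 1 7 8 0 2 9 10 11 3 4 5 6
Walk LF starting at row 3, prepending L[row]:
  step 1: row=3, L[3]='$', prepend. Next row=LF[3]=0
  step 2: row=0, L[0]='e', prepend. Next row=LF[0]=1
  step 3: row=1, L[1]='f', prepend. Next row=LF[1]=7
  step 4: row=7, L[7]='g', prepend. Next row=LF[7]=11
  step 5: row=11, L[11]='e', prepend. Next row=LF[11]=6
  step 6: row=6, L[6]='g', prepend. Next row=LF[6]=10
  step 7: row=10, L[10]='e', prepend. Next row=LF[10]=5
  step 8: row=5, L[5]='f', prepend. Next row=LF[5]=9
  step 9: row=9, L[9]='e', prepend. Next row=LF[9]=4
  step 10: row=4, L[4]='e', prepend. Next row=LF[4]=2
  step 11: row=2, L[2]='f', prepend. Next row=LF[2]=8
  step 12: row=8, L[8]='e', prepend. Next row=LF[8]=3
Reversed output: efeefegegfe$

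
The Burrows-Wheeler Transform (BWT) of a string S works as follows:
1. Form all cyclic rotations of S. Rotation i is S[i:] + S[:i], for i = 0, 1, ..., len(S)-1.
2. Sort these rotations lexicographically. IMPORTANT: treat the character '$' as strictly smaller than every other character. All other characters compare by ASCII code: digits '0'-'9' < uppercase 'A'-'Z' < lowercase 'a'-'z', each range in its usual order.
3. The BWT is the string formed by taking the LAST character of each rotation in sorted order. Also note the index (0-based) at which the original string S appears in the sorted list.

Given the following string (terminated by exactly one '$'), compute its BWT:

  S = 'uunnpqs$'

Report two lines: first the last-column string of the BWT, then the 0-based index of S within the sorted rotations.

Answer: sunnpqu$
7

Derivation:
All 8 rotations (rotation i = S[i:]+S[:i]):
  rot[0] = uunnpqs$
  rot[1] = unnpqs$u
  rot[2] = nnpqs$uu
  rot[3] = npqs$uun
  rot[4] = pqs$uunn
  rot[5] = qs$uunnp
  rot[6] = s$uunnpq
  rot[7] = $uunnpqs
Sorted (with $ < everything):
  sorted[0] = $uunnpqs  (last char: 's')
  sorted[1] = nnpqs$uu  (last char: 'u')
  sorted[2] = npqs$uun  (last char: 'n')
  sorted[3] = pqs$uunn  (last char: 'n')
  sorted[4] = qs$uunnp  (last char: 'p')
  sorted[5] = s$uunnpq  (last char: 'q')
  sorted[6] = unnpqs$u  (last char: 'u')
  sorted[7] = uunnpqs$  (last char: '$')
Last column: sunnpqu$
Original string S is at sorted index 7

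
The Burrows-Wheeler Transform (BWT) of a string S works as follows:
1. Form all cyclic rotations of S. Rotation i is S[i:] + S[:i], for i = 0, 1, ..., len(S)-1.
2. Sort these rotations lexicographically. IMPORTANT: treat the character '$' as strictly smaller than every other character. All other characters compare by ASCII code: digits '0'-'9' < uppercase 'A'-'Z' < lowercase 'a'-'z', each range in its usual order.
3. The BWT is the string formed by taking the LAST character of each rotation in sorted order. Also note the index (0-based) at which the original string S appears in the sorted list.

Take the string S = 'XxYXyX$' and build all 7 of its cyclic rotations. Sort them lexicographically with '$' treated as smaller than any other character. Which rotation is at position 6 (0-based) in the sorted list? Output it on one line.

Answer: yX$XxYX

Derivation:
All 7 rotations (rotation i = S[i:]+S[:i]):
  rot[0] = XxYXyX$
  rot[1] = xYXyX$X
  rot[2] = YXyX$Xx
  rot[3] = XyX$XxY
  rot[4] = yX$XxYX
  rot[5] = X$XxYXy
  rot[6] = $XxYXyX
Sorted (with $ < everything):
  sorted[0] = $XxYXyX
  sorted[1] = X$XxYXy
  sorted[2] = XxYXyX$
  sorted[3] = XyX$XxY
  sorted[4] = YXyX$Xx
  sorted[5] = xYXyX$X
  sorted[6] = yX$XxYX
sorted[6] = yX$XxYX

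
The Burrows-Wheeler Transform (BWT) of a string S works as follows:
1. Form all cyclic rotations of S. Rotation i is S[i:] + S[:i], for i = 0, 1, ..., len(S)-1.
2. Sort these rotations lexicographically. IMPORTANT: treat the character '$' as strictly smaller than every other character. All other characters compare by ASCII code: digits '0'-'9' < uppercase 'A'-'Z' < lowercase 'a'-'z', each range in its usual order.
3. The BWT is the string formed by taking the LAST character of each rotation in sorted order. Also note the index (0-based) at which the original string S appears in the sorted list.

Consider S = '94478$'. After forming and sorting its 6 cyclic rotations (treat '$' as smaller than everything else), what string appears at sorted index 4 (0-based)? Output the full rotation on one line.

Answer: 8$9447

Derivation:
All 6 rotations (rotation i = S[i:]+S[:i]):
  rot[0] = 94478$
  rot[1] = 4478$9
  rot[2] = 478$94
  rot[3] = 78$944
  rot[4] = 8$9447
  rot[5] = $94478
Sorted (with $ < everything):
  sorted[0] = $94478
  sorted[1] = 4478$9
  sorted[2] = 478$94
  sorted[3] = 78$944
  sorted[4] = 8$9447
  sorted[5] = 94478$
sorted[4] = 8$9447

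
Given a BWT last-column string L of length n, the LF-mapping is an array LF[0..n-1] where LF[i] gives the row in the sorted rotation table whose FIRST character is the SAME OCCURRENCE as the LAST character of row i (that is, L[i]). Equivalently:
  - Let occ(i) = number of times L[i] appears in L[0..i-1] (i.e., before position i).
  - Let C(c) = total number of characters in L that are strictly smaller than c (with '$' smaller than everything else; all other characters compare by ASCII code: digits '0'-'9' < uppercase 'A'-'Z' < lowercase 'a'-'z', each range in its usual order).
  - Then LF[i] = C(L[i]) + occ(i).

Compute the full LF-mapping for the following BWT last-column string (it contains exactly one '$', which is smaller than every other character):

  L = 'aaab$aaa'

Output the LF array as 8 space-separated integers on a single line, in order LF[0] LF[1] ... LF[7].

Char counts: '$':1, 'a':6, 'b':1
C (first-col start): C('$')=0, C('a')=1, C('b')=7
L[0]='a': occ=0, LF[0]=C('a')+0=1+0=1
L[1]='a': occ=1, LF[1]=C('a')+1=1+1=2
L[2]='a': occ=2, LF[2]=C('a')+2=1+2=3
L[3]='b': occ=0, LF[3]=C('b')+0=7+0=7
L[4]='$': occ=0, LF[4]=C('$')+0=0+0=0
L[5]='a': occ=3, LF[5]=C('a')+3=1+3=4
L[6]='a': occ=4, LF[6]=C('a')+4=1+4=5
L[7]='a': occ=5, LF[7]=C('a')+5=1+5=6

Answer: 1 2 3 7 0 4 5 6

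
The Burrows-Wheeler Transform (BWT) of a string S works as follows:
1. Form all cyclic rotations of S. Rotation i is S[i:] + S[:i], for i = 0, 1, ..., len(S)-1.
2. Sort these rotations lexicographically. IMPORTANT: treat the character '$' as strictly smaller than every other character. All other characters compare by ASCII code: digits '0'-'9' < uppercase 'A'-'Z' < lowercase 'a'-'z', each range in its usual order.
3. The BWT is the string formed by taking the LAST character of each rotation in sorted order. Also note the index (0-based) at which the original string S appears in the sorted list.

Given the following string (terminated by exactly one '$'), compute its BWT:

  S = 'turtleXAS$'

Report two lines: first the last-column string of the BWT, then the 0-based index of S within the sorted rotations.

Answer: SXAeltur$t
8

Derivation:
All 10 rotations (rotation i = S[i:]+S[:i]):
  rot[0] = turtleXAS$
  rot[1] = urtleXAS$t
  rot[2] = rtleXAS$tu
  rot[3] = tleXAS$tur
  rot[4] = leXAS$turt
  rot[5] = eXAS$turtl
  rot[6] = XAS$turtle
  rot[7] = AS$turtleX
  rot[8] = S$turtleXA
  rot[9] = $turtleXAS
Sorted (with $ < everything):
  sorted[0] = $turtleXAS  (last char: 'S')
  sorted[1] = AS$turtleX  (last char: 'X')
  sorted[2] = S$turtleXA  (last char: 'A')
  sorted[3] = XAS$turtle  (last char: 'e')
  sorted[4] = eXAS$turtl  (last char: 'l')
  sorted[5] = leXAS$turt  (last char: 't')
  sorted[6] = rtleXAS$tu  (last char: 'u')
  sorted[7] = tleXAS$tur  (last char: 'r')
  sorted[8] = turtleXAS$  (last char: '$')
  sorted[9] = urtleXAS$t  (last char: 't')
Last column: SXAeltur$t
Original string S is at sorted index 8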